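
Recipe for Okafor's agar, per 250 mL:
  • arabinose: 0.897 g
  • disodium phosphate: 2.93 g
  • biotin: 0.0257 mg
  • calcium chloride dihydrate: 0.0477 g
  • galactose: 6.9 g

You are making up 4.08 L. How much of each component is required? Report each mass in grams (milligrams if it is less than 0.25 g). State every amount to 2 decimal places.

arabinose 14.64 g; disodium phosphate 47.82 g; biotin 0.42 mg; calcium chloride dihydrate 0.78 g; galactose 112.61 g

Scale factor = 4080 mL / 250 mL = 16.32.
arabinose: 0.897 g × (4080 mL / 250 mL) = 14.64 g
disodium phosphate: 2.93 g × (4080 mL / 250 mL) = 47.82 g
biotin: 0.0257 mg × (4080 mL / 250 mL) = 0.42 mg
calcium chloride dihydrate: 0.0477 g × (4080 mL / 250 mL) = 0.78 g
galactose: 6.9 g × (4080 mL / 250 mL) = 112.61 g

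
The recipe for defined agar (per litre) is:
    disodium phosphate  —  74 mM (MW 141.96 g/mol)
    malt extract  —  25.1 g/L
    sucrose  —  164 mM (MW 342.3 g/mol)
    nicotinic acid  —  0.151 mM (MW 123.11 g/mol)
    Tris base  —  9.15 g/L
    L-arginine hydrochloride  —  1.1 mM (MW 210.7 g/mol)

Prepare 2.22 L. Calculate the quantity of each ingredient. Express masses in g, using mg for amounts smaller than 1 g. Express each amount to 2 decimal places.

Scale factor relative to 1 L: 2.22.
disodium phosphate: 74 mmol/L × 141.96 g/mol × 2.22 L ÷ 1000 = 23.32 g
malt extract: 25.1 g/L × 2.22 L = 55.72 g
sucrose: 164 mmol/L × 342.3 g/mol × 2.22 L ÷ 1000 = 124.62 g
nicotinic acid: 0.151 mmol/L × 123.11 mg/mmol × 2.22 L = 41.27 mg
Tris base: 9.15 g/L × 2.22 L = 20.31 g
L-arginine hydrochloride: 1.1 mmol/L × 210.7 mg/mmol × 2.22 L = 514.53 mg

disodium phosphate 23.32 g; malt extract 55.72 g; sucrose 124.62 g; nicotinic acid 41.27 mg; Tris base 20.31 g; L-arginine hydrochloride 514.53 mg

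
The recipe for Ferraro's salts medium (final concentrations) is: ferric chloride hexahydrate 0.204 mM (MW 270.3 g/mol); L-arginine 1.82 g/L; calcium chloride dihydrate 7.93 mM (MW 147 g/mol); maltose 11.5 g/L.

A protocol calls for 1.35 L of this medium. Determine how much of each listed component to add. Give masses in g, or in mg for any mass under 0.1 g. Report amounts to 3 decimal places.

ferric chloride hexahydrate 74.441 mg; L-arginine 2.457 g; calcium chloride dihydrate 1.574 g; maltose 15.525 g

Scale factor relative to 1 L: 1.35.
ferric chloride hexahydrate: 0.204 mmol/L × 270.3 mg/mmol × 1.35 L = 74.441 mg
L-arginine: 1.82 g/L × 1.35 L = 2.457 g
calcium chloride dihydrate: 7.93 mmol/L × 147 g/mol × 1.35 L ÷ 1000 = 1.574 g
maltose: 11.5 g/L × 1.35 L = 15.525 g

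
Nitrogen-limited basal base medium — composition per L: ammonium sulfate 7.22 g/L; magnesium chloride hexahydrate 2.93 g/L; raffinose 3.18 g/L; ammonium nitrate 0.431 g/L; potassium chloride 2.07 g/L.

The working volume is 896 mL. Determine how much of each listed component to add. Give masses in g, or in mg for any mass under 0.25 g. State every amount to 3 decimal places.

ammonium sulfate 6.469 g; magnesium chloride hexahydrate 2.625 g; raffinose 2.849 g; ammonium nitrate 0.386 g; potassium chloride 1.855 g

Scale factor relative to 1 L: 0.896.
ammonium sulfate: 7.22 g/L × 0.896 L = 6.469 g
magnesium chloride hexahydrate: 2.93 g/L × 0.896 L = 2.625 g
raffinose: 3.18 g/L × 0.896 L = 2.849 g
ammonium nitrate: 0.431 g/L × 0.896 L = 0.386 g
potassium chloride: 2.07 g/L × 0.896 L = 1.855 g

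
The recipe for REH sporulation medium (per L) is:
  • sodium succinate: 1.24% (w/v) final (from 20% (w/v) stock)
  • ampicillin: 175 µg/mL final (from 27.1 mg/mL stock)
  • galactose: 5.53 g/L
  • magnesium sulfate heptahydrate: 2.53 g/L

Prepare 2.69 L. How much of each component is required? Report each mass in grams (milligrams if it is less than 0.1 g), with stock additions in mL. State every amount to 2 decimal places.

Scale factor relative to 1 L: 2.69.
sodium succinate: dilute stock: 1.24% ÷ 20% × 2690 mL = 166.78 mL
ampicillin: V = C2·V2/C1 = 175 µg/mL × 2690 mL ÷ 27100 µg/mL = 17.37 mL
galactose: 5.53 g/L × 2.69 L = 14.88 g
magnesium sulfate heptahydrate: 2.53 g/L × 2.69 L = 6.81 g

sodium succinate 166.78 mL; ampicillin 17.37 mL; galactose 14.88 g; magnesium sulfate heptahydrate 6.81 g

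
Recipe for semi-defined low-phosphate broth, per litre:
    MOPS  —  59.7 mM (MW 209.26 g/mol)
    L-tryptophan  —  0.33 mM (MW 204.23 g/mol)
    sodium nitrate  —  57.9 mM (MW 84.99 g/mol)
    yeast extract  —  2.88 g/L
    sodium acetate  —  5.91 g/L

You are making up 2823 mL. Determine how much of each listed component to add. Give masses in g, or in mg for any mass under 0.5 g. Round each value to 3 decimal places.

Scale factor relative to 1 L: 2.823.
MOPS: 59.7 mmol/L × 209.26 g/mol × 2.823 L ÷ 1000 = 35.267 g
L-tryptophan: 0.33 mmol/L × 204.23 mg/mmol × 2.823 L = 190.259 mg
sodium nitrate: 57.9 mmol/L × 84.99 g/mol × 2.823 L ÷ 1000 = 13.892 g
yeast extract: 2.88 g/L × 2.823 L = 8.130 g
sodium acetate: 5.91 g/L × 2.823 L = 16.684 g

MOPS 35.267 g; L-tryptophan 190.259 mg; sodium nitrate 13.892 g; yeast extract 8.130 g; sodium acetate 16.684 g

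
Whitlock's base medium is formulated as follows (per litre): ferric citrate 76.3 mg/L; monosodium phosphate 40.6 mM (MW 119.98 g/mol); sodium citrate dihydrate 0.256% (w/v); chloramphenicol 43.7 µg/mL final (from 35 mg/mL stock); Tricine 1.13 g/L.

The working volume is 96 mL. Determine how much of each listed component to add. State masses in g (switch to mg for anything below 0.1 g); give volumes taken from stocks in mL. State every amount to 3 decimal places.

ferric citrate 7.325 mg; monosodium phosphate 0.468 g; sodium citrate dihydrate 0.246 g; chloramphenicol 0.120 mL; Tricine 0.108 g

Target volume = 96 mL = 0.096 L.
ferric citrate: 76.3 mg/L × 0.096 L = 7.325 mg
monosodium phosphate: 40.6 mmol/L × 119.98 g/mol × 0.096 L ÷ 1000 = 0.468 g
sodium citrate dihydrate: 0.256% w/v = 2.56 g/L → 2.56 × 0.096 L = 0.246 g
chloramphenicol: C1V1 = C2V2 → 43.7 µg/mL × 96 mL ÷ 35000 µg/mL = 0.120 mL
Tricine: 1.13 g/L × 0.096 L = 0.108 g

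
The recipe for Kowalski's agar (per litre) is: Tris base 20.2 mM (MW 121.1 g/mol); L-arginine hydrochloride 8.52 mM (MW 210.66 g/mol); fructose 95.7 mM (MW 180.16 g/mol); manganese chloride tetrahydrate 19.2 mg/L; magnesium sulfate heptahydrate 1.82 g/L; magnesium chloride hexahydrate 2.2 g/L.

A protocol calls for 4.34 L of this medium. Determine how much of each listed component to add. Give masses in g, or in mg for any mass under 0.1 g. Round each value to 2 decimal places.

Tris base 10.62 g; L-arginine hydrochloride 7.79 g; fructose 74.83 g; manganese chloride tetrahydrate 83.33 mg; magnesium sulfate heptahydrate 7.90 g; magnesium chloride hexahydrate 9.55 g

Scale factor relative to 1 L: 4.34.
Tris base: 20.2 mmol/L × 121.1 g/mol × 4.34 L ÷ 1000 = 10.62 g
L-arginine hydrochloride: 8.52 mmol/L × 210.66 g/mol × 4.34 L ÷ 1000 = 7.79 g
fructose: 95.7 mmol/L × 180.16 g/mol × 4.34 L ÷ 1000 = 74.83 g
manganese chloride tetrahydrate: 19.2 mg/L × 4.34 L = 83.33 mg
magnesium sulfate heptahydrate: 1.82 g/L × 4.34 L = 7.90 g
magnesium chloride hexahydrate: 2.2 g/L × 4.34 L = 9.55 g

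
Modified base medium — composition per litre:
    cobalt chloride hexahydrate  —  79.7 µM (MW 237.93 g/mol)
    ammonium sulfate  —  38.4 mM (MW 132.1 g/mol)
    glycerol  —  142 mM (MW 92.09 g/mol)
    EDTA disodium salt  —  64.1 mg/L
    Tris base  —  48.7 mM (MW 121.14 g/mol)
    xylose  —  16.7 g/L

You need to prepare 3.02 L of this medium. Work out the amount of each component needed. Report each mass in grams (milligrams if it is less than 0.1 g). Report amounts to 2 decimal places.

Scale factor relative to 1 L: 3.02.
cobalt chloride hexahydrate: 79.7 µmol/L × 237.93 g/mol × 3.02 L ÷ 1000 = 57.27 mg
ammonium sulfate: 38.4 mmol/L × 132.1 g/mol × 3.02 L ÷ 1000 = 15.32 g
glycerol: 142 mmol/L × 92.09 g/mol × 3.02 L ÷ 1000 = 39.49 g
EDTA disodium salt: 64.1 mg/L × 3.02 L = 193.582 mg = 0.19 g
Tris base: 48.7 mmol/L × 121.14 g/mol × 3.02 L ÷ 1000 = 17.82 g
xylose: 16.7 g/L × 3.02 L = 50.43 g

cobalt chloride hexahydrate 57.27 mg; ammonium sulfate 15.32 g; glycerol 39.49 g; EDTA disodium salt 0.19 g; Tris base 17.82 g; xylose 50.43 g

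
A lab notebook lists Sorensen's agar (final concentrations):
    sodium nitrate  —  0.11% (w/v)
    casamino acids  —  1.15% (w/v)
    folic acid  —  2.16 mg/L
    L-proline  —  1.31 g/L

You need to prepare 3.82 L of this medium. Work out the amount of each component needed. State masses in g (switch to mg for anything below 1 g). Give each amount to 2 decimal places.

Scale factor relative to 1 L: 3.82.
sodium nitrate: 0.11% w/v = 1.1 g/L → 1.1 × 3.82 L = 4.20 g
casamino acids: 1.15% w/v = 11.5 g/L → 11.5 × 3.82 L = 43.93 g
folic acid: 2.16 mg/L × 3.82 L = 8.25 mg
L-proline: 1.31 g/L × 3.82 L = 5.00 g

sodium nitrate 4.20 g; casamino acids 43.93 g; folic acid 8.25 mg; L-proline 5.00 g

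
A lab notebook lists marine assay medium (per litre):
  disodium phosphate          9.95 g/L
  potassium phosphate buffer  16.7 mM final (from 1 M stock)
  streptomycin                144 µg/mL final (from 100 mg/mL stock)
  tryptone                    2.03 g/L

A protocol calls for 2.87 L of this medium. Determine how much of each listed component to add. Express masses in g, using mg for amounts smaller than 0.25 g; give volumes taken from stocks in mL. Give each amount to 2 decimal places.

disodium phosphate 28.56 g; potassium phosphate buffer 47.93 mL; streptomycin 4.13 mL; tryptone 5.83 g

Scale factor relative to 1 L: 2.87.
disodium phosphate: 9.95 g/L × 2.87 L = 28.56 g
potassium phosphate buffer: dilute stock: 16.7 mM × 2870 mL ÷ 1000 mM = 47.93 mL
streptomycin: V = C2·V2/C1 = 144 µg/mL × 2870 mL ÷ 100000 µg/mL = 4.13 mL
tryptone: 2.03 g/L × 2.87 L = 5.83 g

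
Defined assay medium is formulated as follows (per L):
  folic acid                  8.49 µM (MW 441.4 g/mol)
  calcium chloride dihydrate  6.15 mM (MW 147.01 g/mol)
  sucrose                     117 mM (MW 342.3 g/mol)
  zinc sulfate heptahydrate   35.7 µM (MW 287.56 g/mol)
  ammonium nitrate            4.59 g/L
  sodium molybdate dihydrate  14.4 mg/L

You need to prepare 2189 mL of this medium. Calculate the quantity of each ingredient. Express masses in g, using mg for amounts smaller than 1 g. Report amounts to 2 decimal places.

Target volume = 2189 mL = 2.189 L.
folic acid: 8.49 µmol/L × 441.4 g/mol × 2.189 L ÷ 1000 = 8.20 mg
calcium chloride dihydrate: 6.15 mmol/L × 147.01 g/mol × 2.189 L ÷ 1000 = 1.98 g
sucrose: 117 mmol/L × 342.3 g/mol × 2.189 L ÷ 1000 = 87.67 g
zinc sulfate heptahydrate: 35.7 µmol/L × 287.56 g/mol × 2.189 L ÷ 1000 = 22.47 mg
ammonium nitrate: 4.59 g/L × 2.189 L = 10.05 g
sodium molybdate dihydrate: 14.4 mg/L × 2.189 L = 31.52 mg

folic acid 8.20 mg; calcium chloride dihydrate 1.98 g; sucrose 87.67 g; zinc sulfate heptahydrate 22.47 mg; ammonium nitrate 10.05 g; sodium molybdate dihydrate 31.52 mg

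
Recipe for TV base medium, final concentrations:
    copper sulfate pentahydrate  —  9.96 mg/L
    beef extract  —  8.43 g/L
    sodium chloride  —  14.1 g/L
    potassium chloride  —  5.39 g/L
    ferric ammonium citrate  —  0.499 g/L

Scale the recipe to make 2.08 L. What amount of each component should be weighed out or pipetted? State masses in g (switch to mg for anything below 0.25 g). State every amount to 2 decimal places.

copper sulfate pentahydrate 20.72 mg; beef extract 17.53 g; sodium chloride 29.33 g; potassium chloride 11.21 g; ferric ammonium citrate 1.04 g

Scale factor relative to 1 L: 2.08.
copper sulfate pentahydrate: 9.96 mg/L × 2.08 L = 20.72 mg
beef extract: 8.43 g/L × 2.08 L = 17.53 g
sodium chloride: 14.1 g/L × 2.08 L = 29.33 g
potassium chloride: 5.39 g/L × 2.08 L = 11.21 g
ferric ammonium citrate: 0.499 g/L × 2.08 L = 1.04 g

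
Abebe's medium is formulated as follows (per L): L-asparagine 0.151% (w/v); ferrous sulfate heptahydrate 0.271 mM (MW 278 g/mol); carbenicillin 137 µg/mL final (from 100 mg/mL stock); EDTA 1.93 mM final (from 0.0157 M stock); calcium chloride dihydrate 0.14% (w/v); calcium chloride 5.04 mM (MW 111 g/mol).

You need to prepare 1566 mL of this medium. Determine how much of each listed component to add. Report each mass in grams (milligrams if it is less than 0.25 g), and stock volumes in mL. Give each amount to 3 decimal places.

Scale factor relative to 1 L: 1.566.
L-asparagine: 0.151% w/v = 1.51 g/L → 1.51 × 1.566 L = 2.365 g
ferrous sulfate heptahydrate: 0.271 mmol/L × 278 mg/mmol × 1.566 L = 117.979 mg
carbenicillin: dilute stock: 137 µg/mL × 1566 mL ÷ 100000 µg/mL = 2.145 mL
EDTA: V = C2·V2/C1 = 1.93 mM × 1566 mL ÷ 15.7 mM = 192.508 mL
calcium chloride dihydrate: 0.14 g per 100 mL × 1566 mL ÷ 100 = 2.192 g
calcium chloride: 5.04 mmol/L × 111 g/mol × 1.566 L ÷ 1000 = 0.876 g

L-asparagine 2.365 g; ferrous sulfate heptahydrate 117.979 mg; carbenicillin 2.145 mL; EDTA 192.508 mL; calcium chloride dihydrate 2.192 g; calcium chloride 0.876 g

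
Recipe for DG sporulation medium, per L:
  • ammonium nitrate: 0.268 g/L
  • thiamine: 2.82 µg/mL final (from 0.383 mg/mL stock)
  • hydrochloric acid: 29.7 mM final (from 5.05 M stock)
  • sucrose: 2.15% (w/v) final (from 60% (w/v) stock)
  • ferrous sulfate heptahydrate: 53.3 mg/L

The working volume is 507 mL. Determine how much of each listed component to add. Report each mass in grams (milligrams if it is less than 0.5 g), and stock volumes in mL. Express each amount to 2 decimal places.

Scale factor relative to 1 L: 0.507.
ammonium nitrate: 0.268 g/L × 0.507 L = 0.135876 g = 135.88 mg
thiamine: dilute stock: 2.82 µg/mL × 507 mL ÷ 383 µg/mL = 3.73 mL
hydrochloric acid: dilute stock: 29.7 mM × 507 mL ÷ 5050 mM = 2.98 mL
sucrose: C1V1 = C2V2 → 2.15% ÷ 60% × 507 mL = 18.17 mL
ferrous sulfate heptahydrate: 53.3 mg/L × 0.507 L = 27.02 mg

ammonium nitrate 135.88 mg; thiamine 3.73 mL; hydrochloric acid 2.98 mL; sucrose 18.17 mL; ferrous sulfate heptahydrate 27.02 mg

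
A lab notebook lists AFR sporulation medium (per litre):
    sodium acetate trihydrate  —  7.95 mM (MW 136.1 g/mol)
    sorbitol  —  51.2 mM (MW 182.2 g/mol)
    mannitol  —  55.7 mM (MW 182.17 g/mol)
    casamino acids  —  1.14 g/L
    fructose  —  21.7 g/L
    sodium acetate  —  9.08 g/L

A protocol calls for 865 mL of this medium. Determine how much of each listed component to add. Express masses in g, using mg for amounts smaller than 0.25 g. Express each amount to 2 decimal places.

Target volume = 865 mL = 0.865 L.
sodium acetate trihydrate: 7.95 mmol/L × 136.1 g/mol × 0.865 L ÷ 1000 = 0.94 g
sorbitol: 51.2 mmol/L × 182.2 g/mol × 0.865 L ÷ 1000 = 8.07 g
mannitol: 55.7 mmol/L × 182.17 g/mol × 0.865 L ÷ 1000 = 8.78 g
casamino acids: 1.14 g/L × 0.865 L = 0.99 g
fructose: 21.7 g/L × 0.865 L = 18.77 g
sodium acetate: 9.08 g/L × 0.865 L = 7.85 g

sodium acetate trihydrate 0.94 g; sorbitol 8.07 g; mannitol 8.78 g; casamino acids 0.99 g; fructose 18.77 g; sodium acetate 7.85 g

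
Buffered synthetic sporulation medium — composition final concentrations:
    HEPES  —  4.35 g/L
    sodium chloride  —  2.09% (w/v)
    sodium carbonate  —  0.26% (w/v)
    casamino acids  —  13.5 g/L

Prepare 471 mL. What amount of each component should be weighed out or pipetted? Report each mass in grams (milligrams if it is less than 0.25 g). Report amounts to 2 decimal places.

HEPES 2.05 g; sodium chloride 9.84 g; sodium carbonate 1.22 g; casamino acids 6.36 g

Target volume = 471 mL = 0.471 L.
HEPES: 4.35 g/L × 0.471 L = 2.05 g
sodium chloride: 2.09% w/v = 20.9 g/L → 20.9 × 0.471 L = 9.84 g
sodium carbonate: 0.26% w/v = 2.6 g/L → 2.6 × 0.471 L = 1.22 g
casamino acids: 13.5 g/L × 0.471 L = 6.36 g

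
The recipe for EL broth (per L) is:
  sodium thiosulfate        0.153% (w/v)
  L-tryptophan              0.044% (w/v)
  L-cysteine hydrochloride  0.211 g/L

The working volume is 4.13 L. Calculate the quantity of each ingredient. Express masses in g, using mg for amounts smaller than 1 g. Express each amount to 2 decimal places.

Working volume: 4.13 L.
sodium thiosulfate: 0.153 g per 100 mL × 4130 mL ÷ 100 = 6.32 g
L-tryptophan: 0.044% w/v = 0.44 g/L → 0.44 × 4.13 L = 1.82 g
L-cysteine hydrochloride: 0.211 g/L × 4.13 L = 0.87143 g = 871.43 mg

sodium thiosulfate 6.32 g; L-tryptophan 1.82 g; L-cysteine hydrochloride 871.43 mg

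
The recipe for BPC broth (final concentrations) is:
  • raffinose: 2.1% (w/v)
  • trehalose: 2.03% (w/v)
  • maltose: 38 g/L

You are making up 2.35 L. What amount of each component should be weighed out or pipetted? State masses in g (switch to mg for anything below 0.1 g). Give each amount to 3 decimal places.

Scale factor relative to 1 L: 2.35.
raffinose: 2.1 g per 100 mL × 2350 mL ÷ 100 = 49.350 g
trehalose: 2.03 g per 100 mL × 2350 mL ÷ 100 = 47.705 g
maltose: 38 g/L × 2.35 L = 89.300 g

raffinose 49.350 g; trehalose 47.705 g; maltose 89.300 g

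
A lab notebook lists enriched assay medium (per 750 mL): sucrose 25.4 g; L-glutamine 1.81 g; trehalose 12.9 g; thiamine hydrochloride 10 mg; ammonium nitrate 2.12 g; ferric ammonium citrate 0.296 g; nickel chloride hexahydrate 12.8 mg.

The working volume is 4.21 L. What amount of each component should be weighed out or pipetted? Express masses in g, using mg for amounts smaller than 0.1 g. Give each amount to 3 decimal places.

Ratio of target to recipe volume: 4210 / 750 = 5.61333.
sucrose: 25.4 g × (4210 mL / 750 mL) = 142.579 g
L-glutamine: 1.81 g × (4210 mL / 750 mL) = 10.160 g
trehalose: 12.9 g × (4210 mL / 750 mL) = 72.412 g
thiamine hydrochloride: 10 mg × (4210 mL / 750 mL) = 56.133 mg
ammonium nitrate: 2.12 g × (4210 mL / 750 mL) = 11.900 g
ferric ammonium citrate: 0.296 g × (4210 mL / 750 mL) = 1.662 g
nickel chloride hexahydrate: 12.8 mg × (4210 mL / 750 mL) = 71.851 mg

sucrose 142.579 g; L-glutamine 10.160 g; trehalose 72.412 g; thiamine hydrochloride 56.133 mg; ammonium nitrate 11.900 g; ferric ammonium citrate 1.662 g; nickel chloride hexahydrate 71.851 mg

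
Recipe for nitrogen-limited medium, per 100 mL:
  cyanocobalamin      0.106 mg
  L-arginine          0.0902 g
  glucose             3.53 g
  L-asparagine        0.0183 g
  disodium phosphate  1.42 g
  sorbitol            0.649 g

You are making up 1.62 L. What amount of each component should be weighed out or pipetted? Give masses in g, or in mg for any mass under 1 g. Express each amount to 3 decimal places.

cyanocobalamin 1.717 mg; L-arginine 1.461 g; glucose 57.186 g; L-asparagine 296.460 mg; disodium phosphate 23.004 g; sorbitol 10.514 g

Scale factor = 1620 mL / 100 mL = 16.2.
cyanocobalamin: 0.106 mg × (1620 mL / 100 mL) = 1.717 mg
L-arginine: 0.0902 g × (1620 mL / 100 mL) = 1.461 g
glucose: 3.53 g × (1620 mL / 100 mL) = 57.186 g
L-asparagine: 0.0183 g × (1620 mL / 100 mL) = 0.29646 g = 296.460 mg
disodium phosphate: 1.42 g × (1620 mL / 100 mL) = 23.004 g
sorbitol: 0.649 g × (1620 mL / 100 mL) = 10.514 g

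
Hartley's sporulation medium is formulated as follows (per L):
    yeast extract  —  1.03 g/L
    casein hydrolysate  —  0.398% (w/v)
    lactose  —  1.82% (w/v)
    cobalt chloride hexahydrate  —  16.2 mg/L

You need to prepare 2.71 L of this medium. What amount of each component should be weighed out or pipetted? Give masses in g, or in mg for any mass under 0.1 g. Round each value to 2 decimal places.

Working volume: 2.71 L.
yeast extract: 1.03 g/L × 2.71 L = 2.79 g
casein hydrolysate: 0.398% w/v = 3.98 g/L → 3.98 × 2.71 L = 10.79 g
lactose: 1.82% w/v = 18.2 g/L → 18.2 × 2.71 L = 49.32 g
cobalt chloride hexahydrate: 16.2 mg/L × 2.71 L = 43.90 mg

yeast extract 2.79 g; casein hydrolysate 10.79 g; lactose 49.32 g; cobalt chloride hexahydrate 43.90 mg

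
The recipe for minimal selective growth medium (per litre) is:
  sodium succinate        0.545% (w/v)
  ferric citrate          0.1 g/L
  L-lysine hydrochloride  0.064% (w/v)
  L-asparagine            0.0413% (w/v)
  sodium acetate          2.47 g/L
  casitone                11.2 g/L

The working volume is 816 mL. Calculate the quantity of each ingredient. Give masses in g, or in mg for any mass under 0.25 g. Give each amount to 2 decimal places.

Working volume: 816 mL = 0.816 L.
sodium succinate: 0.545% w/v = 5.45 g/L → 5.45 × 0.816 L = 4.45 g
ferric citrate: 0.1 g/L × 0.816 L = 0.0816 g = 81.60 mg
L-lysine hydrochloride: 0.064% w/v = 0.64 g/L → 0.64 × 0.816 L = 0.52 g
L-asparagine: 0.0413% w/v = 0.413 g/L → 0.413 × 0.816 L = 0.34 g
sodium acetate: 2.47 g/L × 0.816 L = 2.02 g
casitone: 11.2 g/L × 0.816 L = 9.14 g

sodium succinate 4.45 g; ferric citrate 81.60 mg; L-lysine hydrochloride 0.52 g; L-asparagine 0.34 g; sodium acetate 2.02 g; casitone 9.14 g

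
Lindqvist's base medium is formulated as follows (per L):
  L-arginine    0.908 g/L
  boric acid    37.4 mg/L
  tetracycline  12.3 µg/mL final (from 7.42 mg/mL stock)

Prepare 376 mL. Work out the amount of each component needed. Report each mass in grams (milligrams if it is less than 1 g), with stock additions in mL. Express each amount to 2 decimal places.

L-arginine 341.41 mg; boric acid 14.06 mg; tetracycline 0.62 mL

Working volume: 376 mL = 0.376 L.
L-arginine: 0.908 g/L × 0.376 L = 0.341408 g = 341.41 mg
boric acid: 37.4 mg/L × 0.376 L = 14.06 mg
tetracycline: C1V1 = C2V2 → 12.3 µg/mL × 376 mL ÷ 7420 µg/mL = 0.62 mL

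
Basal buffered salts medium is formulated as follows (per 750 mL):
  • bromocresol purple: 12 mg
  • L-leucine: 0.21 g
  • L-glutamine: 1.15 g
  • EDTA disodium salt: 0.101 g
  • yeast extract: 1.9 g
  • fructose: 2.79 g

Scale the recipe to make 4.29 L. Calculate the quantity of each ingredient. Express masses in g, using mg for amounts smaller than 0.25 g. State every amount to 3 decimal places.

Ratio of target to recipe volume: 4290 / 750 = 5.72.
bromocresol purple: 12 mg × (4290 mL / 750 mL) = 68.640 mg
L-leucine: 0.21 g × (4290 mL / 750 mL) = 1.201 g
L-glutamine: 1.15 g × (4290 mL / 750 mL) = 6.578 g
EDTA disodium salt: 0.101 g × (4290 mL / 750 mL) = 0.578 g
yeast extract: 1.9 g × (4290 mL / 750 mL) = 10.868 g
fructose: 2.79 g × (4290 mL / 750 mL) = 15.959 g

bromocresol purple 68.640 mg; L-leucine 1.201 g; L-glutamine 6.578 g; EDTA disodium salt 0.578 g; yeast extract 10.868 g; fructose 15.959 g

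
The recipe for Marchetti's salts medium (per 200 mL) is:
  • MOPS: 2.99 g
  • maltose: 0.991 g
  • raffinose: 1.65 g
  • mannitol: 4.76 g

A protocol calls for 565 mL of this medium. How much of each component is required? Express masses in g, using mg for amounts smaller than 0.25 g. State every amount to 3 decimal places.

MOPS 8.447 g; maltose 2.800 g; raffinose 4.661 g; mannitol 13.447 g

Scale factor = 565 mL / 200 mL = 2.825.
MOPS: 2.99 g × (565 mL / 200 mL) = 8.447 g
maltose: 0.991 g × (565 mL / 200 mL) = 2.800 g
raffinose: 1.65 g × (565 mL / 200 mL) = 4.661 g
mannitol: 4.76 g × (565 mL / 200 mL) = 13.447 g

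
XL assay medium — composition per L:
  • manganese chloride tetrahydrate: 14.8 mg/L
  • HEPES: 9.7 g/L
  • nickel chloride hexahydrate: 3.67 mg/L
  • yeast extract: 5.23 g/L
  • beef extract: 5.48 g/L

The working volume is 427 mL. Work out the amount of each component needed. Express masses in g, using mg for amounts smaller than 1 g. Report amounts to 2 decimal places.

Working volume: 427 mL = 0.427 L.
manganese chloride tetrahydrate: 14.8 mg/L × 0.427 L = 6.32 mg
HEPES: 9.7 g/L × 0.427 L = 4.14 g
nickel chloride hexahydrate: 3.67 mg/L × 0.427 L = 1.57 mg
yeast extract: 5.23 g/L × 0.427 L = 2.23 g
beef extract: 5.48 g/L × 0.427 L = 2.34 g

manganese chloride tetrahydrate 6.32 mg; HEPES 4.14 g; nickel chloride hexahydrate 1.57 mg; yeast extract 2.23 g; beef extract 2.34 g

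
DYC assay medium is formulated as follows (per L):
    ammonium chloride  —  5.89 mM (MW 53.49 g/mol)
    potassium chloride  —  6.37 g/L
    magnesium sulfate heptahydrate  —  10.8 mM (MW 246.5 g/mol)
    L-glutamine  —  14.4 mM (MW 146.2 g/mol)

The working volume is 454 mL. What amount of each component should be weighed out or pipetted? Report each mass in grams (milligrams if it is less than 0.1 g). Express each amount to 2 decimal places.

Scale factor relative to 1 L: 0.454.
ammonium chloride: 5.89 mmol/L × 53.49 g/mol × 0.454 L ÷ 1000 = 0.14 g
potassium chloride: 6.37 g/L × 0.454 L = 2.89 g
magnesium sulfate heptahydrate: 10.8 mmol/L × 246.5 g/mol × 0.454 L ÷ 1000 = 1.21 g
L-glutamine: 14.4 mmol/L × 146.2 g/mol × 0.454 L ÷ 1000 = 0.96 g

ammonium chloride 0.14 g; potassium chloride 2.89 g; magnesium sulfate heptahydrate 1.21 g; L-glutamine 0.96 g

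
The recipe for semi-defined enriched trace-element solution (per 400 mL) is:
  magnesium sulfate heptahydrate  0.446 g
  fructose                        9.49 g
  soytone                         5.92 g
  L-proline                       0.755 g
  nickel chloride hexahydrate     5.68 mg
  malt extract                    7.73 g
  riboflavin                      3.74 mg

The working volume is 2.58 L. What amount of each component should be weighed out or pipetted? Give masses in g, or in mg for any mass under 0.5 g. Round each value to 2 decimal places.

magnesium sulfate heptahydrate 2.88 g; fructose 61.21 g; soytone 38.18 g; L-proline 4.87 g; nickel chloride hexahydrate 36.64 mg; malt extract 49.86 g; riboflavin 24.12 mg

Scale factor = 2580 mL / 400 mL = 6.45.
magnesium sulfate heptahydrate: 0.446 g × (2580 mL / 400 mL) = 2.88 g
fructose: 9.49 g × (2580 mL / 400 mL) = 61.21 g
soytone: 5.92 g × (2580 mL / 400 mL) = 38.18 g
L-proline: 0.755 g × (2580 mL / 400 mL) = 4.87 g
nickel chloride hexahydrate: 5.68 mg × (2580 mL / 400 mL) = 36.64 mg
malt extract: 7.73 g × (2580 mL / 400 mL) = 49.86 g
riboflavin: 3.74 mg × (2580 mL / 400 mL) = 24.12 mg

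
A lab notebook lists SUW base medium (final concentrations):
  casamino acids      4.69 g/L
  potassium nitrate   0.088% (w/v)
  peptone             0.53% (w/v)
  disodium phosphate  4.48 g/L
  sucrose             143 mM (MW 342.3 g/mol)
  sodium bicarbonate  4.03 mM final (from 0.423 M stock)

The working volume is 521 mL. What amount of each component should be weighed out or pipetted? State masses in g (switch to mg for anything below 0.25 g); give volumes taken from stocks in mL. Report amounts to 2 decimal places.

Target volume = 521 mL = 0.521 L.
casamino acids: 4.69 g/L × 0.521 L = 2.44 g
potassium nitrate: 0.088 g per 100 mL × 521 mL ÷ 100 = 0.46 g
peptone: 0.53 g per 100 mL × 521 mL ÷ 100 = 2.76 g
disodium phosphate: 4.48 g/L × 0.521 L = 2.33 g
sucrose: 143 mmol/L × 342.3 g/mol × 0.521 L ÷ 1000 = 25.50 g
sodium bicarbonate: V = C2·V2/C1 = 4.03 mM × 521 mL ÷ 423 mM = 4.96 mL

casamino acids 2.44 g; potassium nitrate 0.46 g; peptone 2.76 g; disodium phosphate 2.33 g; sucrose 25.50 g; sodium bicarbonate 4.96 mL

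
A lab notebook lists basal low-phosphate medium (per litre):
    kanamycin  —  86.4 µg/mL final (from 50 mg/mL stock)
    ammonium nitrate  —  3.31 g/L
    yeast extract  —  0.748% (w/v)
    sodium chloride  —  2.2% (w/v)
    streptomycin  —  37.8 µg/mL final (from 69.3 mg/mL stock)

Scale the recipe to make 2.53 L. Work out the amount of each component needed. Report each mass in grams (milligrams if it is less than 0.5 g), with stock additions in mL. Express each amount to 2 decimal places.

kanamycin 4.37 mL; ammonium nitrate 8.37 g; yeast extract 18.92 g; sodium chloride 55.66 g; streptomycin 1.38 mL

Working volume: 2.53 L.
kanamycin: dilute stock: 86.4 µg/mL × 2530 mL ÷ 50000 µg/mL = 4.37 mL
ammonium nitrate: 3.31 g/L × 2.53 L = 8.37 g
yeast extract: 0.748 g per 100 mL × 2530 mL ÷ 100 = 18.92 g
sodium chloride: 2.2 g per 100 mL × 2530 mL ÷ 100 = 55.66 g
streptomycin: dilute stock: 37.8 µg/mL × 2530 mL ÷ 69300 µg/mL = 1.38 mL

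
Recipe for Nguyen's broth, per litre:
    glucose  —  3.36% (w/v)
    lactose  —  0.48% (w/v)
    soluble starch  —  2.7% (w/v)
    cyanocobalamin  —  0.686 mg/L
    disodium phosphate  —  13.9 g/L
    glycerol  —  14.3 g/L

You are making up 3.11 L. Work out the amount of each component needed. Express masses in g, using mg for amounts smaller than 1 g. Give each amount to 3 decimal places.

Scale factor relative to 1 L: 3.11.
glucose: 3.36 g per 100 mL × 3110 mL ÷ 100 = 104.496 g
lactose: 0.48 g per 100 mL × 3110 mL ÷ 100 = 14.928 g
soluble starch: 2.7% w/v = 27 g/L → 27 × 3.11 L = 83.970 g
cyanocobalamin: 0.686 mg/L × 3.11 L = 2.133 mg
disodium phosphate: 13.9 g/L × 3.11 L = 43.229 g
glycerol: 14.3 g/L × 3.11 L = 44.473 g

glucose 104.496 g; lactose 14.928 g; soluble starch 83.970 g; cyanocobalamin 2.133 mg; disodium phosphate 43.229 g; glycerol 44.473 g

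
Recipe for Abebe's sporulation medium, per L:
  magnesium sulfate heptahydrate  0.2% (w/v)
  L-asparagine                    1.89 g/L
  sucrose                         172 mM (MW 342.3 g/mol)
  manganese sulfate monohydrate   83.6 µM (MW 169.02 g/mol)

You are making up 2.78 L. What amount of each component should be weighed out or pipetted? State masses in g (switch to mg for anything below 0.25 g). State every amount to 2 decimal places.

Working volume: 2.78 L.
magnesium sulfate heptahydrate: 0.2 g per 100 mL × 2780 mL ÷ 100 = 5.56 g
L-asparagine: 1.89 g/L × 2.78 L = 5.25 g
sucrose: 172 mmol/L × 342.3 g/mol × 2.78 L ÷ 1000 = 163.67 g
manganese sulfate monohydrate: 83.6 µmol/L × 169.02 g/mol × 2.78 L ÷ 1000 = 39.28 mg

magnesium sulfate heptahydrate 5.56 g; L-asparagine 5.25 g; sucrose 163.67 g; manganese sulfate monohydrate 39.28 mg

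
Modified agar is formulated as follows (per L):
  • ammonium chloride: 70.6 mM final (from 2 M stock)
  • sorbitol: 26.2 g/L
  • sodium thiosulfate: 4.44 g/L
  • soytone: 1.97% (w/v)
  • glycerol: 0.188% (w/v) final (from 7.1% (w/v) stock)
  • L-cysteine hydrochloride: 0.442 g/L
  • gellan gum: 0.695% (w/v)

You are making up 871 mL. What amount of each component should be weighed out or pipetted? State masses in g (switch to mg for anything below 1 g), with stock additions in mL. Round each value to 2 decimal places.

ammonium chloride 30.75 mL; sorbitol 22.82 g; sodium thiosulfate 3.87 g; soytone 17.16 g; glycerol 23.06 mL; L-cysteine hydrochloride 384.98 mg; gellan gum 6.05 g

Target volume = 871 mL = 0.871 L.
ammonium chloride: V = C2·V2/C1 = 70.6 mM × 871 mL ÷ 2000 mM = 30.75 mL
sorbitol: 26.2 g/L × 0.871 L = 22.82 g
sodium thiosulfate: 4.44 g/L × 0.871 L = 3.87 g
soytone: 1.97% w/v = 19.7 g/L → 19.7 × 0.871 L = 17.16 g
glycerol: V = C2·V2/C1 = 0.188% ÷ 7.1% × 871 mL = 23.06 mL
L-cysteine hydrochloride: 0.442 g/L × 0.871 L = 0.384982 g = 384.98 mg
gellan gum: 0.695% w/v = 6.95 g/L → 6.95 × 0.871 L = 6.05 g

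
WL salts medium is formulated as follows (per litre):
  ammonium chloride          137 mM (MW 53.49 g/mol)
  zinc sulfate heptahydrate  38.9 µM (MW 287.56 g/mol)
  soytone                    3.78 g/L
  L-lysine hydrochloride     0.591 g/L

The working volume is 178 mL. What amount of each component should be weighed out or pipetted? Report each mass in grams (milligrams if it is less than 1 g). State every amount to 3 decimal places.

Working volume: 178 mL = 0.178 L.
ammonium chloride: 137 mmol/L × 53.49 g/mol × 0.178 L ÷ 1000 = 1.304 g
zinc sulfate heptahydrate: 38.9 µmol/L × 287.56 g/mol × 0.178 L ÷ 1000 = 1.991 mg
soytone: 3.78 g/L × 0.178 L = 0.67284 g = 672.840 mg
L-lysine hydrochloride: 0.591 g/L × 0.178 L = 0.105198 g = 105.198 mg

ammonium chloride 1.304 g; zinc sulfate heptahydrate 1.991 mg; soytone 672.840 mg; L-lysine hydrochloride 105.198 mg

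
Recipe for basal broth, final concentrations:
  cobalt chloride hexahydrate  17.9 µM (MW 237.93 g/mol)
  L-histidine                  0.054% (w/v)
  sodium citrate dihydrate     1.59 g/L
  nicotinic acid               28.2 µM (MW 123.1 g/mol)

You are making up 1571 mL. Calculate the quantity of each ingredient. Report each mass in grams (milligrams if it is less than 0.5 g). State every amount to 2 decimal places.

cobalt chloride hexahydrate 6.69 mg; L-histidine 0.85 g; sodium citrate dihydrate 2.50 g; nicotinic acid 5.45 mg

Target volume = 1571 mL = 1.571 L.
cobalt chloride hexahydrate: 17.9 µmol/L × 237.93 g/mol × 1.571 L ÷ 1000 = 6.69 mg
L-histidine: 0.054 g per 100 mL × 1571 mL ÷ 100 = 0.85 g
sodium citrate dihydrate: 1.59 g/L × 1.571 L = 2.50 g
nicotinic acid: 28.2 µmol/L × 123.1 g/mol × 1.571 L ÷ 1000 = 5.45 mg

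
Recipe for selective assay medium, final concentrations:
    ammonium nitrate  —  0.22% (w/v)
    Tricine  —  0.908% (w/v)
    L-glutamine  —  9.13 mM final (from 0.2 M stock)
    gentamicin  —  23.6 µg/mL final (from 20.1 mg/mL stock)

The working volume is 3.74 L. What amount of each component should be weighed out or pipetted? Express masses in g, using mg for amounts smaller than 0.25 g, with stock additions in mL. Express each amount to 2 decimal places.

Scale factor relative to 1 L: 3.74.
ammonium nitrate: 0.22 g per 100 mL × 3740 mL ÷ 100 = 8.23 g
Tricine: 0.908 g per 100 mL × 3740 mL ÷ 100 = 33.96 g
L-glutamine: V = C2·V2/C1 = 9.13 mM × 3740 mL ÷ 200 mM = 170.73 mL
gentamicin: dilute stock: 23.6 µg/mL × 3740 mL ÷ 20100 µg/mL = 4.39 mL

ammonium nitrate 8.23 g; Tricine 33.96 g; L-glutamine 170.73 mL; gentamicin 4.39 mL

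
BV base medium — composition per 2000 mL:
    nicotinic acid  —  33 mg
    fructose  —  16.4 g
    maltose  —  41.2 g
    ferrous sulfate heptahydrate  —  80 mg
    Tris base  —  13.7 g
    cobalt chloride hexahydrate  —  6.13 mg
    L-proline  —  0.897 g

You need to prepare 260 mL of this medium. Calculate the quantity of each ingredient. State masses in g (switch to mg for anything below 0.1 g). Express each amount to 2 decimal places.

Ratio of target to recipe volume: 260 / 2000 = 0.13.
nicotinic acid: 33 mg × (260 mL / 2000 mL) = 4.29 mg
fructose: 16.4 g × (260 mL / 2000 mL) = 2.13 g
maltose: 41.2 g × (260 mL / 2000 mL) = 5.36 g
ferrous sulfate heptahydrate: 80 mg × (260 mL / 2000 mL) = 10.40 mg
Tris base: 13.7 g × (260 mL / 2000 mL) = 1.78 g
cobalt chloride hexahydrate: 6.13 mg × (260 mL / 2000 mL) = 0.80 mg
L-proline: 0.897 g × (260 mL / 2000 mL) = 0.12 g

nicotinic acid 4.29 mg; fructose 2.13 g; maltose 5.36 g; ferrous sulfate heptahydrate 10.40 mg; Tris base 1.78 g; cobalt chloride hexahydrate 0.80 mg; L-proline 0.12 g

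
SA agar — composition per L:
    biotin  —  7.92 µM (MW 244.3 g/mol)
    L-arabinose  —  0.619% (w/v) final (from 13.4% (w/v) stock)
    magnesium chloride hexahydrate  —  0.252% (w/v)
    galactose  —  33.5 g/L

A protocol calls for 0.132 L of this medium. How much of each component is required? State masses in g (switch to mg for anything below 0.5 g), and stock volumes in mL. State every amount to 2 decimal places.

Scale factor relative to 1 L: 0.132.
biotin: 7.92 µmol/L × 244.3 g/mol × 0.132 L ÷ 1000 = 0.26 mg
L-arabinose: V = C2·V2/C1 = 0.619% ÷ 13.4% × 132 mL = 6.10 mL
magnesium chloride hexahydrate: 0.252 g per 100 mL × 132 mL ÷ 100 = 0.33264 g = 332.64 mg
galactose: 33.5 g/L × 0.132 L = 4.42 g

biotin 0.26 mg; L-arabinose 6.10 mL; magnesium chloride hexahydrate 332.64 mg; galactose 4.42 g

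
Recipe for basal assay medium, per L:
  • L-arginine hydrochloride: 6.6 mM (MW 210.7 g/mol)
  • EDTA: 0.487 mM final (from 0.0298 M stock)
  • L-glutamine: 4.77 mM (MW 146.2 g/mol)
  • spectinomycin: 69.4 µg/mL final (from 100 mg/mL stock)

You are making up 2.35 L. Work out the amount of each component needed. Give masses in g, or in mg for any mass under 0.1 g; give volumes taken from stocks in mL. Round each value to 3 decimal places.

L-arginine hydrochloride 3.268 g; EDTA 38.404 mL; L-glutamine 1.639 g; spectinomycin 1.631 mL

Scale factor relative to 1 L: 2.35.
L-arginine hydrochloride: 6.6 mmol/L × 210.7 g/mol × 2.35 L ÷ 1000 = 3.268 g
EDTA: dilute stock: 0.487 mM × 2350 mL ÷ 29.8 mM = 38.404 mL
L-glutamine: 4.77 mmol/L × 146.2 g/mol × 2.35 L ÷ 1000 = 1.639 g
spectinomycin: dilute stock: 69.4 µg/mL × 2350 mL ÷ 100000 µg/mL = 1.631 mL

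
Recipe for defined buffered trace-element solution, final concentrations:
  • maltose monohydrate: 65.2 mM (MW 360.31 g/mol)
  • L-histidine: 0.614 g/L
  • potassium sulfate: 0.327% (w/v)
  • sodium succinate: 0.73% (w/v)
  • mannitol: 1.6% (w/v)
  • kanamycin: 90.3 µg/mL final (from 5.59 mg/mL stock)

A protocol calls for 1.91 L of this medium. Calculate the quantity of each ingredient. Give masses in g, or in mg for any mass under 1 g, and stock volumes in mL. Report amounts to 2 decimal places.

maltose monohydrate 44.87 g; L-histidine 1.17 g; potassium sulfate 6.25 g; sodium succinate 13.94 g; mannitol 30.56 g; kanamycin 30.85 mL

Scale factor relative to 1 L: 1.91.
maltose monohydrate: 65.2 mmol/L × 360.31 g/mol × 1.91 L ÷ 1000 = 44.87 g
L-histidine: 0.614 g/L × 1.91 L = 1.17 g
potassium sulfate: 0.327% w/v = 3.27 g/L → 3.27 × 1.91 L = 6.25 g
sodium succinate: 0.73 g per 100 mL × 1910 mL ÷ 100 = 13.94 g
mannitol: 1.6 g per 100 mL × 1910 mL ÷ 100 = 30.56 g
kanamycin: dilute stock: 90.3 µg/mL × 1910 mL ÷ 5590 µg/mL = 30.85 mL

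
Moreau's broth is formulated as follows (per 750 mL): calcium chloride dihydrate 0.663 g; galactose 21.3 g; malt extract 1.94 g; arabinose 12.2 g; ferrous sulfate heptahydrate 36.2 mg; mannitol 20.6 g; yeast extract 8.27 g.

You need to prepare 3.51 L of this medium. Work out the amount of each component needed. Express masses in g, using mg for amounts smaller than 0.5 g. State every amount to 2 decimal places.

calcium chloride dihydrate 3.10 g; galactose 99.68 g; malt extract 9.08 g; arabinose 57.10 g; ferrous sulfate heptahydrate 169.42 mg; mannitol 96.41 g; yeast extract 38.70 g

Ratio of target to recipe volume: 3510 / 750 = 4.68.
calcium chloride dihydrate: 0.663 g × (3510 mL / 750 mL) = 3.10 g
galactose: 21.3 g × (3510 mL / 750 mL) = 99.68 g
malt extract: 1.94 g × (3510 mL / 750 mL) = 9.08 g
arabinose: 12.2 g × (3510 mL / 750 mL) = 57.10 g
ferrous sulfate heptahydrate: 36.2 mg × (3510 mL / 750 mL) = 169.42 mg
mannitol: 20.6 g × (3510 mL / 750 mL) = 96.41 g
yeast extract: 8.27 g × (3510 mL / 750 mL) = 38.70 g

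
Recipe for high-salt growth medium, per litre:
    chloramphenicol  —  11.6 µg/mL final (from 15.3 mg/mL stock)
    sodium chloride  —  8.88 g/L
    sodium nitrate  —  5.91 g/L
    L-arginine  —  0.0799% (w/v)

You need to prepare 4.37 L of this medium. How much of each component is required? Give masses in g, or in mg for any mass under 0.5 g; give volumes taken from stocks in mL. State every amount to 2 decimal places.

chloramphenicol 3.31 mL; sodium chloride 38.81 g; sodium nitrate 25.83 g; L-arginine 3.49 g

Working volume: 4.37 L.
chloramphenicol: dilute stock: 11.6 µg/mL × 4370 mL ÷ 15300 µg/mL = 3.31 mL
sodium chloride: 8.88 g/L × 4.37 L = 38.81 g
sodium nitrate: 5.91 g/L × 4.37 L = 25.83 g
L-arginine: 0.0799 g per 100 mL × 4370 mL ÷ 100 = 3.49 g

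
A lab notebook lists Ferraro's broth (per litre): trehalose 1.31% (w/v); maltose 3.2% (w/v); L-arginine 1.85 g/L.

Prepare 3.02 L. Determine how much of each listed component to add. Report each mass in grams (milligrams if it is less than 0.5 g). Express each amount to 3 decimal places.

trehalose 39.562 g; maltose 96.640 g; L-arginine 5.587 g

Working volume: 3.02 L.
trehalose: 1.31 g per 100 mL × 3020 mL ÷ 100 = 39.562 g
maltose: 3.2% w/v = 32 g/L → 32 × 3.02 L = 96.640 g
L-arginine: 1.85 g/L × 3.02 L = 5.587 g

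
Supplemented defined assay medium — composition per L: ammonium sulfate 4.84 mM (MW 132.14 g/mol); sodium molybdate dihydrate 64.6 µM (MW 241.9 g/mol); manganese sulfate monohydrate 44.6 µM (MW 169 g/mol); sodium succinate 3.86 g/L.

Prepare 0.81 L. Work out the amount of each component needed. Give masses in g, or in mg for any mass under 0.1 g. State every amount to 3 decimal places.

ammonium sulfate 0.518 g; sodium molybdate dihydrate 12.658 mg; manganese sulfate monohydrate 6.105 mg; sodium succinate 3.127 g

Working volume: 0.81 L.
ammonium sulfate: 4.84 mmol/L × 132.14 g/mol × 0.81 L ÷ 1000 = 0.518 g
sodium molybdate dihydrate: 64.6 µmol/L × 241.9 g/mol × 0.81 L ÷ 1000 = 12.658 mg
manganese sulfate monohydrate: 44.6 µmol/L × 169 g/mol × 0.81 L ÷ 1000 = 6.105 mg
sodium succinate: 3.86 g/L × 0.81 L = 3.127 g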